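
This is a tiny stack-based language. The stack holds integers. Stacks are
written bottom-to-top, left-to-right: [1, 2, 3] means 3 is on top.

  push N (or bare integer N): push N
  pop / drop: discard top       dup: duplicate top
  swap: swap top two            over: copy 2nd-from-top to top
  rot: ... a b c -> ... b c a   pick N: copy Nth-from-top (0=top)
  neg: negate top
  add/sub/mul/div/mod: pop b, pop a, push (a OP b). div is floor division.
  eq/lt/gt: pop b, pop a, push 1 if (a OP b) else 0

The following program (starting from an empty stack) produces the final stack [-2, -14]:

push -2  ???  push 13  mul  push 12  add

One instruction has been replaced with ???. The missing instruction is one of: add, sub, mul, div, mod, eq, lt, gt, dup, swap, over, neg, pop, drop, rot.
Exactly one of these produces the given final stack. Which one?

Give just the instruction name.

Stack before ???: [-2]
Stack after ???:  [-2, -2]
The instruction that transforms [-2] -> [-2, -2] is: dup

Answer: dup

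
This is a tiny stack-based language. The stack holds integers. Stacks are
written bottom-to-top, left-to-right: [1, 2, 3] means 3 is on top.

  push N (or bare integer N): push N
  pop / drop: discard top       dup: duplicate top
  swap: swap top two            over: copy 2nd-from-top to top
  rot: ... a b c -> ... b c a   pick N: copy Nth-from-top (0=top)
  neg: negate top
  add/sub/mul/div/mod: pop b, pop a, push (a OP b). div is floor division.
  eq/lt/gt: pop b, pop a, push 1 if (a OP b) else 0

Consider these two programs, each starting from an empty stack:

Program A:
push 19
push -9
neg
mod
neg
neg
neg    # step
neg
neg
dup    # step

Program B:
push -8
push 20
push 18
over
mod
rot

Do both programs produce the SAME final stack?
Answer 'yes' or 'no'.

Answer: no

Derivation:
Program A trace:
  After 'push 19': [19]
  After 'push -9': [19, -9]
  After 'neg': [19, 9]
  After 'mod': [1]
  After 'neg': [-1]
  After 'neg': [1]
  After 'neg': [-1]
  After 'neg': [1]
  After 'neg': [-1]
  After 'dup': [-1, -1]
Program A final stack: [-1, -1]

Program B trace:
  After 'push -8': [-8]
  After 'push 20': [-8, 20]
  After 'push 18': [-8, 20, 18]
  After 'over': [-8, 20, 18, 20]
  After 'mod': [-8, 20, 18]
  After 'rot': [20, 18, -8]
Program B final stack: [20, 18, -8]
Same: no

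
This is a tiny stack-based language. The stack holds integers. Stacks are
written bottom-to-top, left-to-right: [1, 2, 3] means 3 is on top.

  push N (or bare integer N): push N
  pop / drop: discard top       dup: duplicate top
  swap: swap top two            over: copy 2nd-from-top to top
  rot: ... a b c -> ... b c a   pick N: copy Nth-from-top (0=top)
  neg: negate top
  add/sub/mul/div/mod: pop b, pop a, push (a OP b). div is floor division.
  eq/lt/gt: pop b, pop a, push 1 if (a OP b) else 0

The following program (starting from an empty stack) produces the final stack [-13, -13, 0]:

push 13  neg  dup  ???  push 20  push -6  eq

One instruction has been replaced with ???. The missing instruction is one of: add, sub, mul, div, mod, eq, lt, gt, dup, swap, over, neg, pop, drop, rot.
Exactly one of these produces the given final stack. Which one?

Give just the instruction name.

Stack before ???: [-13, -13]
Stack after ???:  [-13, -13]
The instruction that transforms [-13, -13] -> [-13, -13] is: swap

Answer: swap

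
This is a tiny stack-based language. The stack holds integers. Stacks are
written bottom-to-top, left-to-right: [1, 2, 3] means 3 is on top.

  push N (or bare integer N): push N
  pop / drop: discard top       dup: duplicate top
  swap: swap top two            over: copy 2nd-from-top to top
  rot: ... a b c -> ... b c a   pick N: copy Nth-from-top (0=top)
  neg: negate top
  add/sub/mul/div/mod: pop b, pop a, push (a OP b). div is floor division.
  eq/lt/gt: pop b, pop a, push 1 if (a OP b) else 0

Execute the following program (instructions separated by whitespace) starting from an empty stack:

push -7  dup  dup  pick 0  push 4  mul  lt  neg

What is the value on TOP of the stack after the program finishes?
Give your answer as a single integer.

After 'push -7': [-7]
After 'dup': [-7, -7]
After 'dup': [-7, -7, -7]
After 'pick 0': [-7, -7, -7, -7]
After 'push 4': [-7, -7, -7, -7, 4]
After 'mul': [-7, -7, -7, -28]
After 'lt': [-7, -7, 0]
After 'neg': [-7, -7, 0]

Answer: 0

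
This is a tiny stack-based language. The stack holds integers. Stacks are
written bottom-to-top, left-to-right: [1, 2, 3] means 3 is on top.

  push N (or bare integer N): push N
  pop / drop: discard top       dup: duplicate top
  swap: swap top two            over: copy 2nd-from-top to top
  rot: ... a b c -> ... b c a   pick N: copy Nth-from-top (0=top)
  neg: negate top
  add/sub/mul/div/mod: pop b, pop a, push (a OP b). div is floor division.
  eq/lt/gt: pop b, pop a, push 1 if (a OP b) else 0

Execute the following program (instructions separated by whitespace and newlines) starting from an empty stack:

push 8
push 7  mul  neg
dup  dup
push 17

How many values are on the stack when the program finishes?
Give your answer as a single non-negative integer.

Answer: 4

Derivation:
After 'push 8': stack = [8] (depth 1)
After 'push 7': stack = [8, 7] (depth 2)
After 'mul': stack = [56] (depth 1)
After 'neg': stack = [-56] (depth 1)
After 'dup': stack = [-56, -56] (depth 2)
After 'dup': stack = [-56, -56, -56] (depth 3)
After 'push 17': stack = [-56, -56, -56, 17] (depth 4)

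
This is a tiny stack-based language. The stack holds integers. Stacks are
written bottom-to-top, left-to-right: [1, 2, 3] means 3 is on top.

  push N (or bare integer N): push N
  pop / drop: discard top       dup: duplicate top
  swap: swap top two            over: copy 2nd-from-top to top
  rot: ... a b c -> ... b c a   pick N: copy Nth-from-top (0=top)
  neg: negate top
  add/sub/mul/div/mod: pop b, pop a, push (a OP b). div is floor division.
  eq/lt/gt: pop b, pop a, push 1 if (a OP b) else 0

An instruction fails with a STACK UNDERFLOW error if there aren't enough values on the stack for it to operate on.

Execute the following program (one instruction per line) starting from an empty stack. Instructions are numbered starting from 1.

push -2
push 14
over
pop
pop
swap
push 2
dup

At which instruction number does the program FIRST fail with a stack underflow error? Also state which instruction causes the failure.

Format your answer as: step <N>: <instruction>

Answer: step 6: swap

Derivation:
Step 1 ('push -2'): stack = [-2], depth = 1
Step 2 ('push 14'): stack = [-2, 14], depth = 2
Step 3 ('over'): stack = [-2, 14, -2], depth = 3
Step 4 ('pop'): stack = [-2, 14], depth = 2
Step 5 ('pop'): stack = [-2], depth = 1
Step 6 ('swap'): needs 2 value(s) but depth is 1 — STACK UNDERFLOW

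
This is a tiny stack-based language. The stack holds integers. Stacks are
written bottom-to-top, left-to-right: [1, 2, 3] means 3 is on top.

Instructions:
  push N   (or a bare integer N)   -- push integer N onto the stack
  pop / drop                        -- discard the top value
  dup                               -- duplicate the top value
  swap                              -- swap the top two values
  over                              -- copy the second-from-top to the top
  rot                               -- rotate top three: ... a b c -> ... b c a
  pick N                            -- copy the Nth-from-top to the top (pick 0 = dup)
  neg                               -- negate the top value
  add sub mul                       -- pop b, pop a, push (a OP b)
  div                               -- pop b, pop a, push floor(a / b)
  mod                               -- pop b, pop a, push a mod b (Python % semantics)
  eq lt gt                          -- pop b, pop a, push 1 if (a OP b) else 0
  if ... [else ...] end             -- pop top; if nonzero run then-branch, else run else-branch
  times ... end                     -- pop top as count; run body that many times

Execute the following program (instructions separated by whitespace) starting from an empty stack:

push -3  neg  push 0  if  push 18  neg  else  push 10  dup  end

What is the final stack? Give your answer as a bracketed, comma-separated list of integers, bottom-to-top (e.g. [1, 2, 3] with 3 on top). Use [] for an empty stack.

Answer: [3, 10, 10]

Derivation:
After 'push -3': [-3]
After 'neg': [3]
After 'push 0': [3, 0]
After 'if': [3]
After 'push 10': [3, 10]
After 'dup': [3, 10, 10]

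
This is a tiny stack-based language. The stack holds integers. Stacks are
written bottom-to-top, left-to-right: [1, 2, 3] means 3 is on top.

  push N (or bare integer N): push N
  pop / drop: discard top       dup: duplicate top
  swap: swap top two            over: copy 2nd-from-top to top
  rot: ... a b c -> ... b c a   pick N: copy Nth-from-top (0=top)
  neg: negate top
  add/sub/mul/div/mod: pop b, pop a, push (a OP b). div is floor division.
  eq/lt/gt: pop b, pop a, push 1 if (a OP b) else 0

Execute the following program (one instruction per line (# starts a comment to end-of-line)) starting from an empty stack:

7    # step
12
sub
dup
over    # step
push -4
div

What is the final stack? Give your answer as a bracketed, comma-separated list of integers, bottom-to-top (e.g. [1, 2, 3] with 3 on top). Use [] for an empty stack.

Answer: [-5, -5, 1]

Derivation:
After 'push 7': [7]
After 'push 12': [7, 12]
After 'sub': [-5]
After 'dup': [-5, -5]
After 'over': [-5, -5, -5]
After 'push -4': [-5, -5, -5, -4]
After 'div': [-5, -5, 1]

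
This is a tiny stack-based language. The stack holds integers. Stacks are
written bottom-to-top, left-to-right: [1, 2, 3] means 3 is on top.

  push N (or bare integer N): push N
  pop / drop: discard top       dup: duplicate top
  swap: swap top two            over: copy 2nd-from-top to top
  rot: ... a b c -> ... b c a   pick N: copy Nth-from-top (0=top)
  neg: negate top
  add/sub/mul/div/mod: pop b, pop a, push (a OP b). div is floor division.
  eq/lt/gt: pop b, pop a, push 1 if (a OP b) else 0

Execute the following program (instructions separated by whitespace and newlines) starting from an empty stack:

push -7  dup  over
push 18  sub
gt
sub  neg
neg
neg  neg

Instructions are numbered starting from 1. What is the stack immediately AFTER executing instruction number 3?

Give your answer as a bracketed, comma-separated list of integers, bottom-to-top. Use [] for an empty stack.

Step 1 ('push -7'): [-7]
Step 2 ('dup'): [-7, -7]
Step 3 ('over'): [-7, -7, -7]

Answer: [-7, -7, -7]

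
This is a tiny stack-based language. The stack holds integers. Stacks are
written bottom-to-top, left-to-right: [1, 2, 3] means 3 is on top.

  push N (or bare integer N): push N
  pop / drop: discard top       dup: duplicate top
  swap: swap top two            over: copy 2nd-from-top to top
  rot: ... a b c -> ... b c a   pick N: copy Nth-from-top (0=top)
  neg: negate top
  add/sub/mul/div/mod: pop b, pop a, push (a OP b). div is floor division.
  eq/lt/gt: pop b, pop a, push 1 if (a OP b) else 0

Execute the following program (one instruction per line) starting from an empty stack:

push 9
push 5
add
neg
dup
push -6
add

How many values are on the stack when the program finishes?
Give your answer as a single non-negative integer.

Answer: 2

Derivation:
After 'push 9': stack = [9] (depth 1)
After 'push 5': stack = [9, 5] (depth 2)
After 'add': stack = [14] (depth 1)
After 'neg': stack = [-14] (depth 1)
After 'dup': stack = [-14, -14] (depth 2)
After 'push -6': stack = [-14, -14, -6] (depth 3)
After 'add': stack = [-14, -20] (depth 2)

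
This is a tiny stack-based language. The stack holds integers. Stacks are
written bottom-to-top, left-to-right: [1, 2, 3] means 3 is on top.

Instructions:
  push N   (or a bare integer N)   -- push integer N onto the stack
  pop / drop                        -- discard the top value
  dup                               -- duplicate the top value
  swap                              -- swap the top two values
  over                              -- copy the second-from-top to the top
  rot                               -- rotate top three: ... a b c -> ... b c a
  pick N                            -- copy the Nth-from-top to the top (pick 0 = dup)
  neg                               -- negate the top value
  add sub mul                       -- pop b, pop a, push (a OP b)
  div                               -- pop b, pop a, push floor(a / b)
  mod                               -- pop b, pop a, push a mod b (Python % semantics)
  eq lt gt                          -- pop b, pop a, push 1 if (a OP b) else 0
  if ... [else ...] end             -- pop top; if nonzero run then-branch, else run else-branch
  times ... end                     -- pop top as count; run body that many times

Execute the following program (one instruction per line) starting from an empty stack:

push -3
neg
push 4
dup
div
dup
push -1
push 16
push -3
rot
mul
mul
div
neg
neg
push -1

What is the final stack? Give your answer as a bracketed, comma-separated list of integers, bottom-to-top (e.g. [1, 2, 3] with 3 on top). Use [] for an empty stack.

After 'push -3': [-3]
After 'neg': [3]
After 'push 4': [3, 4]
After 'dup': [3, 4, 4]
After 'div': [3, 1]
After 'dup': [3, 1, 1]
After 'push -1': [3, 1, 1, -1]
After 'push 16': [3, 1, 1, -1, 16]
After 'push -3': [3, 1, 1, -1, 16, -3]
After 'rot': [3, 1, 1, 16, -3, -1]
After 'mul': [3, 1, 1, 16, 3]
After 'mul': [3, 1, 1, 48]
After 'div': [3, 1, 0]
After 'neg': [3, 1, 0]
After 'neg': [3, 1, 0]
After 'push -1': [3, 1, 0, -1]

Answer: [3, 1, 0, -1]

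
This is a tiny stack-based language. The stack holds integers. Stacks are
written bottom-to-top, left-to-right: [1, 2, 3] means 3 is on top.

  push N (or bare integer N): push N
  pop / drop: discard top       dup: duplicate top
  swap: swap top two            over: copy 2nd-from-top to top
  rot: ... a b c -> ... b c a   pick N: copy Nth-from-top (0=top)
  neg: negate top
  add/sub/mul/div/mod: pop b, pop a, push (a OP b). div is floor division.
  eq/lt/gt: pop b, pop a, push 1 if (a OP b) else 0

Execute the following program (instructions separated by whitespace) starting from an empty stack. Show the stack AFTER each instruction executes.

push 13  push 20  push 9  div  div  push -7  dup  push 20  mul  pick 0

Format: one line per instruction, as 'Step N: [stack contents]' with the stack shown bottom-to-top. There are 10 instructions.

Step 1: [13]
Step 2: [13, 20]
Step 3: [13, 20, 9]
Step 4: [13, 2]
Step 5: [6]
Step 6: [6, -7]
Step 7: [6, -7, -7]
Step 8: [6, -7, -7, 20]
Step 9: [6, -7, -140]
Step 10: [6, -7, -140, -140]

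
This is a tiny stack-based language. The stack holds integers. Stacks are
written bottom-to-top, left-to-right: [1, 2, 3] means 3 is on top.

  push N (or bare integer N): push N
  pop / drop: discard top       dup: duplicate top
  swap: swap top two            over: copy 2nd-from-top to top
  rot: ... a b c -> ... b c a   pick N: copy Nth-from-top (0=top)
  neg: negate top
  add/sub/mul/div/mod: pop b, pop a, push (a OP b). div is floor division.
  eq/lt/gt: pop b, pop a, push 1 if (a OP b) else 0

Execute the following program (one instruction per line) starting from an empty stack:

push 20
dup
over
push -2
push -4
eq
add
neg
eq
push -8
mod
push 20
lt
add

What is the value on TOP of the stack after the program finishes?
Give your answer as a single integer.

Answer: 21

Derivation:
After 'push 20': [20]
After 'dup': [20, 20]
After 'over': [20, 20, 20]
After 'push -2': [20, 20, 20, -2]
After 'push -4': [20, 20, 20, -2, -4]
After 'eq': [20, 20, 20, 0]
After 'add': [20, 20, 20]
After 'neg': [20, 20, -20]
After 'eq': [20, 0]
After 'push -8': [20, 0, -8]
After 'mod': [20, 0]
After 'push 20': [20, 0, 20]
After 'lt': [20, 1]
After 'add': [21]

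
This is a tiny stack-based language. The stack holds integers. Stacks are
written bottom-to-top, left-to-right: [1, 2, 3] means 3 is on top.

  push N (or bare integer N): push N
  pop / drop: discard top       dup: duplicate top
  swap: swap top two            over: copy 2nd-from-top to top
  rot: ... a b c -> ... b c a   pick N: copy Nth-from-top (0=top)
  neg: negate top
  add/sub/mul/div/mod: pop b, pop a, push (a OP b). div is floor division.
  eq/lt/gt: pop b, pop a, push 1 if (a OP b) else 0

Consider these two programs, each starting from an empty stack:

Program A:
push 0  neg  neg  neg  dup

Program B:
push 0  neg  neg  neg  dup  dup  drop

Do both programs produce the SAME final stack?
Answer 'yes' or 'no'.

Program A trace:
  After 'push 0': [0]
  After 'neg': [0]
  After 'neg': [0]
  After 'neg': [0]
  After 'dup': [0, 0]
Program A final stack: [0, 0]

Program B trace:
  After 'push 0': [0]
  After 'neg': [0]
  After 'neg': [0]
  After 'neg': [0]
  After 'dup': [0, 0]
  After 'dup': [0, 0, 0]
  After 'drop': [0, 0]
Program B final stack: [0, 0]
Same: yes

Answer: yes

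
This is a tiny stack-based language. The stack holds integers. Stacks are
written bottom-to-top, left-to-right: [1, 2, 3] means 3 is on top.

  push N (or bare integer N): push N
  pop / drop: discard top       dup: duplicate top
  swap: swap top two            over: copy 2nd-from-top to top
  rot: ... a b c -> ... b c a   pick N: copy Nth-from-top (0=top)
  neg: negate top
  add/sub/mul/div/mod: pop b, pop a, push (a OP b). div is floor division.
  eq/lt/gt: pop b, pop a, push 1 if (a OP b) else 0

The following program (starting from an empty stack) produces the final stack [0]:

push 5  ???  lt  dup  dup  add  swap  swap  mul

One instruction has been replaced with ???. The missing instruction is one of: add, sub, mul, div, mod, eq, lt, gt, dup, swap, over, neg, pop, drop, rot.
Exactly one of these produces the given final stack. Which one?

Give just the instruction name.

Stack before ???: [5]
Stack after ???:  [5, 5]
The instruction that transforms [5] -> [5, 5] is: dup

Answer: dup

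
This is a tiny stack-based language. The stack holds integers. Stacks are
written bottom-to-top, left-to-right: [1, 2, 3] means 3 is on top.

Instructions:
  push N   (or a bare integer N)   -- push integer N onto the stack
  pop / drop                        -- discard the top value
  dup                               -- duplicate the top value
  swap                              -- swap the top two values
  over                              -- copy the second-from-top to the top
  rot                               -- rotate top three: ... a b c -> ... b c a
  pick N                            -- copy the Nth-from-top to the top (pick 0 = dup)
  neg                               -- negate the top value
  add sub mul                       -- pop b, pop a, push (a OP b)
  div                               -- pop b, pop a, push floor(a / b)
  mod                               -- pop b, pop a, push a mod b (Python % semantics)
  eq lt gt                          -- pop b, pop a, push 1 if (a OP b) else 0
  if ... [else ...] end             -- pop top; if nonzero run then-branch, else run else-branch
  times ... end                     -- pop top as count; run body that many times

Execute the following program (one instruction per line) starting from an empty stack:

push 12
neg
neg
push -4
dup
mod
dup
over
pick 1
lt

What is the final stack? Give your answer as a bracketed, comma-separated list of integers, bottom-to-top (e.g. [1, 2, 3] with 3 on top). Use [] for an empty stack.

Answer: [12, 0, 0, 0]

Derivation:
After 'push 12': [12]
After 'neg': [-12]
After 'neg': [12]
After 'push -4': [12, -4]
After 'dup': [12, -4, -4]
After 'mod': [12, 0]
After 'dup': [12, 0, 0]
After 'over': [12, 0, 0, 0]
After 'pick 1': [12, 0, 0, 0, 0]
After 'lt': [12, 0, 0, 0]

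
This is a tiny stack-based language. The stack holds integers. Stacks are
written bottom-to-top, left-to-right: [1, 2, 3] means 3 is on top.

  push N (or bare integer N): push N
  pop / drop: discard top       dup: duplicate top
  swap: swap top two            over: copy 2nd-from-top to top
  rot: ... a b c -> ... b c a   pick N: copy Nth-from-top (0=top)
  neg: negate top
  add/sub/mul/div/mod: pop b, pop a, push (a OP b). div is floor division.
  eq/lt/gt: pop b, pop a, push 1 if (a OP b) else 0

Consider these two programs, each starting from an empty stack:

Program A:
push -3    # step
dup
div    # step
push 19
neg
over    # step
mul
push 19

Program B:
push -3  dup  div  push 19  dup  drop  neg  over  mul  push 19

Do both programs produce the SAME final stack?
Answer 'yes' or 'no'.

Answer: yes

Derivation:
Program A trace:
  After 'push -3': [-3]
  After 'dup': [-3, -3]
  After 'div': [1]
  After 'push 19': [1, 19]
  After 'neg': [1, -19]
  After 'over': [1, -19, 1]
  After 'mul': [1, -19]
  After 'push 19': [1, -19, 19]
Program A final stack: [1, -19, 19]

Program B trace:
  After 'push -3': [-3]
  After 'dup': [-3, -3]
  After 'div': [1]
  After 'push 19': [1, 19]
  After 'dup': [1, 19, 19]
  After 'drop': [1, 19]
  After 'neg': [1, -19]
  After 'over': [1, -19, 1]
  After 'mul': [1, -19]
  After 'push 19': [1, -19, 19]
Program B final stack: [1, -19, 19]
Same: yes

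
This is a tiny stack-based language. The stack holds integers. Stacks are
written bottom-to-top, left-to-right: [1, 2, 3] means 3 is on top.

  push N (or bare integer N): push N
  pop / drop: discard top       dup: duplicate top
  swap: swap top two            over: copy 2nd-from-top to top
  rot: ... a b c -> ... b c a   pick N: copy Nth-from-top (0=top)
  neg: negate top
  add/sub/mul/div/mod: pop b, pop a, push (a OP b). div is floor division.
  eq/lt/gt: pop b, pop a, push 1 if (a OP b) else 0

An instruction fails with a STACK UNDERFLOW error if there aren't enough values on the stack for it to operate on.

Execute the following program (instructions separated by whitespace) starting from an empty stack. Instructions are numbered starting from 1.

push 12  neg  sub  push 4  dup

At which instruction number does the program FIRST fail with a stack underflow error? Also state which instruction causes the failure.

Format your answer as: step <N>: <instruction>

Answer: step 3: sub

Derivation:
Step 1 ('push 12'): stack = [12], depth = 1
Step 2 ('neg'): stack = [-12], depth = 1
Step 3 ('sub'): needs 2 value(s) but depth is 1 — STACK UNDERFLOW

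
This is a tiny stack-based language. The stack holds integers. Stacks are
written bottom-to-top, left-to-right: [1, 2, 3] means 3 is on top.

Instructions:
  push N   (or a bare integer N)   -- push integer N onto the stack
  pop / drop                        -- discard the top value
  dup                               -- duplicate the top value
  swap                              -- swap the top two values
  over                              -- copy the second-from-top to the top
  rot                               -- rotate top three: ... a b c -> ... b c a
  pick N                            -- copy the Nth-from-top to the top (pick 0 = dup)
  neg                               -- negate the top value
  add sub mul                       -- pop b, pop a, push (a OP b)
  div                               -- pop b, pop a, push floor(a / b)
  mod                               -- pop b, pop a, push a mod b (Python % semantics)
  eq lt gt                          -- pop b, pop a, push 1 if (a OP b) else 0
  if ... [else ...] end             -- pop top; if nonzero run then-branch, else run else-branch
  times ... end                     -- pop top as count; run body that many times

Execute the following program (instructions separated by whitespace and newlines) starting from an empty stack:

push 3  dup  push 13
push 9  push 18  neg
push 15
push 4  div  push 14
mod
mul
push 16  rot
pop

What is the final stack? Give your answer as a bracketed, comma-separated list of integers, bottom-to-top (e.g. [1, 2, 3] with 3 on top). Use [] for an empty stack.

Answer: [3, 3, 13, -54, 16]

Derivation:
After 'push 3': [3]
After 'dup': [3, 3]
After 'push 13': [3, 3, 13]
After 'push 9': [3, 3, 13, 9]
After 'push 18': [3, 3, 13, 9, 18]
After 'neg': [3, 3, 13, 9, -18]
After 'push 15': [3, 3, 13, 9, -18, 15]
After 'push 4': [3, 3, 13, 9, -18, 15, 4]
After 'div': [3, 3, 13, 9, -18, 3]
After 'push 14': [3, 3, 13, 9, -18, 3, 14]
After 'mod': [3, 3, 13, 9, -18, 3]
After 'mul': [3, 3, 13, 9, -54]
After 'push 16': [3, 3, 13, 9, -54, 16]
After 'rot': [3, 3, 13, -54, 16, 9]
After 'pop': [3, 3, 13, -54, 16]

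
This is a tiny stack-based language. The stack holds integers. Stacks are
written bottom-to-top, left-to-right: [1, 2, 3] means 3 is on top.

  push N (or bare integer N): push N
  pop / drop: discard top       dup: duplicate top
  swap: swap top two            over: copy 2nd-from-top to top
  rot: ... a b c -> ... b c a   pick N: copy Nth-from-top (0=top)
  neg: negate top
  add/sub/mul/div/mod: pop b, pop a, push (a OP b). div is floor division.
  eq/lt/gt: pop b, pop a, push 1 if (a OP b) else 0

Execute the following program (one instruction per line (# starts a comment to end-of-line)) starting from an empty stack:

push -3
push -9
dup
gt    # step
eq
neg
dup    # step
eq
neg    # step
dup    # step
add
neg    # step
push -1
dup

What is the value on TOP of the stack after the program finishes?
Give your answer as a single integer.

After 'push -3': [-3]
After 'push -9': [-3, -9]
After 'dup': [-3, -9, -9]
After 'gt': [-3, 0]
After 'eq': [0]
After 'neg': [0]
After 'dup': [0, 0]
After 'eq': [1]
After 'neg': [-1]
After 'dup': [-1, -1]
After 'add': [-2]
After 'neg': [2]
After 'push -1': [2, -1]
After 'dup': [2, -1, -1]

Answer: -1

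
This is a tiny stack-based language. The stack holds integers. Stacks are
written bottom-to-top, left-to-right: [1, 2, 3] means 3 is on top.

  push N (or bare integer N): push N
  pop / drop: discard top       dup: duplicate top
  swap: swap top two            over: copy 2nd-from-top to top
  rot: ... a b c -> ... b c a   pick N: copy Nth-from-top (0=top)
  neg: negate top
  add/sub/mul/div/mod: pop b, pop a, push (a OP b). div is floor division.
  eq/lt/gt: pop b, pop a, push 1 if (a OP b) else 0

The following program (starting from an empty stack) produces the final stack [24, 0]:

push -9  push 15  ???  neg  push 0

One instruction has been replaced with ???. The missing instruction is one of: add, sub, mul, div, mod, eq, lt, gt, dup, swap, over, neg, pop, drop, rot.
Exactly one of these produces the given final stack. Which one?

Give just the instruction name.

Stack before ???: [-9, 15]
Stack after ???:  [-24]
The instruction that transforms [-9, 15] -> [-24] is: sub

Answer: sub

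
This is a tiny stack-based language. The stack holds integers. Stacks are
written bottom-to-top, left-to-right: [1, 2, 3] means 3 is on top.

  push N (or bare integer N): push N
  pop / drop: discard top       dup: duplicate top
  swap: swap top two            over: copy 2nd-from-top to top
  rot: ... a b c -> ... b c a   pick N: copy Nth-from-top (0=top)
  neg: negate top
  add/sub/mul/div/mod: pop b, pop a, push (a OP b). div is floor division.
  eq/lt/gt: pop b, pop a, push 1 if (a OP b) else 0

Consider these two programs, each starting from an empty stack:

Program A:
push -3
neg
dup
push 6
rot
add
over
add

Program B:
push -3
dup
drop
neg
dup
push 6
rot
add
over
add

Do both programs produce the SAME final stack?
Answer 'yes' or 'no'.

Program A trace:
  After 'push -3': [-3]
  After 'neg': [3]
  After 'dup': [3, 3]
  After 'push 6': [3, 3, 6]
  After 'rot': [3, 6, 3]
  After 'add': [3, 9]
  After 'over': [3, 9, 3]
  After 'add': [3, 12]
Program A final stack: [3, 12]

Program B trace:
  After 'push -3': [-3]
  After 'dup': [-3, -3]
  After 'drop': [-3]
  After 'neg': [3]
  After 'dup': [3, 3]
  After 'push 6': [3, 3, 6]
  After 'rot': [3, 6, 3]
  After 'add': [3, 9]
  After 'over': [3, 9, 3]
  After 'add': [3, 12]
Program B final stack: [3, 12]
Same: yes

Answer: yes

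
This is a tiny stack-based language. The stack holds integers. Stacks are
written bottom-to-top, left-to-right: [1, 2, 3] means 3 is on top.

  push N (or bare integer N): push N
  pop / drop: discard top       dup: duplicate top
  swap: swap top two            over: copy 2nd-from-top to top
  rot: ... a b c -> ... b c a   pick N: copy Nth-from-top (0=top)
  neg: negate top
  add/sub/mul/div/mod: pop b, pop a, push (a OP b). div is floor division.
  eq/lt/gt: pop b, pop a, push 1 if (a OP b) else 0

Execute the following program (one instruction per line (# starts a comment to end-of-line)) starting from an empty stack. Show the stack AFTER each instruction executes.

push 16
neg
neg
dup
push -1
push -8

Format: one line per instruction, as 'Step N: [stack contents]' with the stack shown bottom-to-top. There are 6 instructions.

Step 1: [16]
Step 2: [-16]
Step 3: [16]
Step 4: [16, 16]
Step 5: [16, 16, -1]
Step 6: [16, 16, -1, -8]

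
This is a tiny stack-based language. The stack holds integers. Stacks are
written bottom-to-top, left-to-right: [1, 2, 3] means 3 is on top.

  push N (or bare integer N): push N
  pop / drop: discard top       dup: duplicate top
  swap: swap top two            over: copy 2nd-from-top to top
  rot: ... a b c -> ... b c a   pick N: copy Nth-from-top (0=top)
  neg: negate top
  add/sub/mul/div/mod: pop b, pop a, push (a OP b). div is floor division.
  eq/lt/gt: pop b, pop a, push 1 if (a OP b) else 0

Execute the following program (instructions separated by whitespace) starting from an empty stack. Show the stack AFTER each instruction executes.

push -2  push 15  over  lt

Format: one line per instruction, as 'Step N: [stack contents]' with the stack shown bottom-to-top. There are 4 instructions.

Step 1: [-2]
Step 2: [-2, 15]
Step 3: [-2, 15, -2]
Step 4: [-2, 0]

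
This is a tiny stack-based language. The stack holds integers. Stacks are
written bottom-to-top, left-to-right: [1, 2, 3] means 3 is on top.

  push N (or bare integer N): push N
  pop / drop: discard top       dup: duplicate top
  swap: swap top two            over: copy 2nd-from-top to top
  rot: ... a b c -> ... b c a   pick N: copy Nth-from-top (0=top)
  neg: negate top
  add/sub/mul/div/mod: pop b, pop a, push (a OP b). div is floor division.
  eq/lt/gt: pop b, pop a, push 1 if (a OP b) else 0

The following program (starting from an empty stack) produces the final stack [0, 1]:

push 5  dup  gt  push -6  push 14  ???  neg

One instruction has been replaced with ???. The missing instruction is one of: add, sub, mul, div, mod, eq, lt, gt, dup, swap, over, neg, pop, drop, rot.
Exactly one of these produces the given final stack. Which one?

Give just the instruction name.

Answer: div

Derivation:
Stack before ???: [0, -6, 14]
Stack after ???:  [0, -1]
The instruction that transforms [0, -6, 14] -> [0, -1] is: div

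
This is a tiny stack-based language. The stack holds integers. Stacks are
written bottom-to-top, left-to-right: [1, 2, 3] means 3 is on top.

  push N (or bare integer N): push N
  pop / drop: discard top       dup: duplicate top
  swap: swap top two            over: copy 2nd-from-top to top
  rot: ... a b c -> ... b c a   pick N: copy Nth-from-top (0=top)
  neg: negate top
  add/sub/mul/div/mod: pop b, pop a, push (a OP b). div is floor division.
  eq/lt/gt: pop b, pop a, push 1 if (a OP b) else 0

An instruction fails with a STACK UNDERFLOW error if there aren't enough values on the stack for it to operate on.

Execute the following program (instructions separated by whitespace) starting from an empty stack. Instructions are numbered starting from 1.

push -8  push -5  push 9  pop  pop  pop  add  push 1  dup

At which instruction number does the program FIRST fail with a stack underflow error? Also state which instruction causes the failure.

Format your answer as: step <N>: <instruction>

Step 1 ('push -8'): stack = [-8], depth = 1
Step 2 ('push -5'): stack = [-8, -5], depth = 2
Step 3 ('push 9'): stack = [-8, -5, 9], depth = 3
Step 4 ('pop'): stack = [-8, -5], depth = 2
Step 5 ('pop'): stack = [-8], depth = 1
Step 6 ('pop'): stack = [], depth = 0
Step 7 ('add'): needs 2 value(s) but depth is 0 — STACK UNDERFLOW

Answer: step 7: add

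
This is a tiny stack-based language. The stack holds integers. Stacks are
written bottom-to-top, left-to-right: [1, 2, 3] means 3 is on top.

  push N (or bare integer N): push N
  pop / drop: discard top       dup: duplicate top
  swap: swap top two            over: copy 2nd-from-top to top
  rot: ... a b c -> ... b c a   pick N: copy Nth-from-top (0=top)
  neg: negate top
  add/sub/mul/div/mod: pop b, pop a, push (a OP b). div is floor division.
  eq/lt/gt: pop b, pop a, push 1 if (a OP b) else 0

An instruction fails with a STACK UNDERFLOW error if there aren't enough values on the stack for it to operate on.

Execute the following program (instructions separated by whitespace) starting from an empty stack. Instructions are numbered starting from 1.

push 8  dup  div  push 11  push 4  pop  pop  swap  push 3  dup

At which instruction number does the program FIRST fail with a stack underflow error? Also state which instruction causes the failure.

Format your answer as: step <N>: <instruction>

Step 1 ('push 8'): stack = [8], depth = 1
Step 2 ('dup'): stack = [8, 8], depth = 2
Step 3 ('div'): stack = [1], depth = 1
Step 4 ('push 11'): stack = [1, 11], depth = 2
Step 5 ('push 4'): stack = [1, 11, 4], depth = 3
Step 6 ('pop'): stack = [1, 11], depth = 2
Step 7 ('pop'): stack = [1], depth = 1
Step 8 ('swap'): needs 2 value(s) but depth is 1 — STACK UNDERFLOW

Answer: step 8: swap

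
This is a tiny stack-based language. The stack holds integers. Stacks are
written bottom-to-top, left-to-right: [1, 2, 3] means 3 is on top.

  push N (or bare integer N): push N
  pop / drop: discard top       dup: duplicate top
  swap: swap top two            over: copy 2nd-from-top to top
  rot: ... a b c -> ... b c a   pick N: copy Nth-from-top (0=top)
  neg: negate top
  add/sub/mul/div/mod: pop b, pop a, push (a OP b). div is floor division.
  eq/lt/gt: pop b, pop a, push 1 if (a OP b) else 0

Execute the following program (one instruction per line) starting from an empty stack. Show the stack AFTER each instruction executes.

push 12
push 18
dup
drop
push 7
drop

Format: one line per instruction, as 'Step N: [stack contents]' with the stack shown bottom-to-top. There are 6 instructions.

Step 1: [12]
Step 2: [12, 18]
Step 3: [12, 18, 18]
Step 4: [12, 18]
Step 5: [12, 18, 7]
Step 6: [12, 18]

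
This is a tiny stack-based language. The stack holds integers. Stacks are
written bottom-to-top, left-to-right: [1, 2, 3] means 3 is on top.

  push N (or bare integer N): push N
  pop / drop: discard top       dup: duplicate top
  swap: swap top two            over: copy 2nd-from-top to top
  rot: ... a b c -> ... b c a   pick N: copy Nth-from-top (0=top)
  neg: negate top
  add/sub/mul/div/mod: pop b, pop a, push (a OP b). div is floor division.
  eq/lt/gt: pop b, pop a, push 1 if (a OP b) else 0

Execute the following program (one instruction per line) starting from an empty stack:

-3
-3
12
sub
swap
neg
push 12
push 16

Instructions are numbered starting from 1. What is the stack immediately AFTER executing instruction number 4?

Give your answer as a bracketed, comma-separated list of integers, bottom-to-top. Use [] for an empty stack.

Step 1 ('-3'): [-3]
Step 2 ('-3'): [-3, -3]
Step 3 ('12'): [-3, -3, 12]
Step 4 ('sub'): [-3, -15]

Answer: [-3, -15]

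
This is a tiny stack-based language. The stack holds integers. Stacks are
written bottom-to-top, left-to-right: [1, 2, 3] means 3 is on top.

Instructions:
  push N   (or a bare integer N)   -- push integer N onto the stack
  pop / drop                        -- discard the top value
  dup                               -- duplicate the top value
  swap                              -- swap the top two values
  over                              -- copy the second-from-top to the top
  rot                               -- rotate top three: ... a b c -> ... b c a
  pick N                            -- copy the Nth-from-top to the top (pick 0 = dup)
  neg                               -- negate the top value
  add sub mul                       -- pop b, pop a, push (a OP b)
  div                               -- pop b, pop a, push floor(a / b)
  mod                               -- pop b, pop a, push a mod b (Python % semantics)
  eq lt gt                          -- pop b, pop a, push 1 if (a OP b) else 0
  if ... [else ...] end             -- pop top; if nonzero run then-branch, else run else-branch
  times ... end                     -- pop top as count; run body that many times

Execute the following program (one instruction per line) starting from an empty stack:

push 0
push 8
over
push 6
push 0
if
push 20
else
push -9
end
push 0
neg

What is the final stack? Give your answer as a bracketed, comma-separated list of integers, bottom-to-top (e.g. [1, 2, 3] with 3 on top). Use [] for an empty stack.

After 'push 0': [0]
After 'push 8': [0, 8]
After 'over': [0, 8, 0]
After 'push 6': [0, 8, 0, 6]
After 'push 0': [0, 8, 0, 6, 0]
After 'if': [0, 8, 0, 6]
After 'push -9': [0, 8, 0, 6, -9]
After 'push 0': [0, 8, 0, 6, -9, 0]
After 'neg': [0, 8, 0, 6, -9, 0]

Answer: [0, 8, 0, 6, -9, 0]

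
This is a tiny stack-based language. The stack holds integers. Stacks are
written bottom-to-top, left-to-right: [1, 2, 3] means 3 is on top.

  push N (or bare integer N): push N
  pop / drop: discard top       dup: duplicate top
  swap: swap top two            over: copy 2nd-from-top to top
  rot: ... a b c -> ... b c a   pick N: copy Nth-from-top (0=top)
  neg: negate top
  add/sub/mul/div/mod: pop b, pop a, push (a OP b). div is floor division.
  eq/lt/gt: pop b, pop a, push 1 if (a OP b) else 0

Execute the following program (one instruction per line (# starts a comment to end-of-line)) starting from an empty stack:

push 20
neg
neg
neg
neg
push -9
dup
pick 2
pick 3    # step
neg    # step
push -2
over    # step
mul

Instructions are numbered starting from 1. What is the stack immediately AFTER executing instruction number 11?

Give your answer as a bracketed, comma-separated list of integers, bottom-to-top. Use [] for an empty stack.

Answer: [20, -9, -9, 20, -20, -2]

Derivation:
Step 1 ('push 20'): [20]
Step 2 ('neg'): [-20]
Step 3 ('neg'): [20]
Step 4 ('neg'): [-20]
Step 5 ('neg'): [20]
Step 6 ('push -9'): [20, -9]
Step 7 ('dup'): [20, -9, -9]
Step 8 ('pick 2'): [20, -9, -9, 20]
Step 9 ('pick 3'): [20, -9, -9, 20, 20]
Step 10 ('neg'): [20, -9, -9, 20, -20]
Step 11 ('push -2'): [20, -9, -9, 20, -20, -2]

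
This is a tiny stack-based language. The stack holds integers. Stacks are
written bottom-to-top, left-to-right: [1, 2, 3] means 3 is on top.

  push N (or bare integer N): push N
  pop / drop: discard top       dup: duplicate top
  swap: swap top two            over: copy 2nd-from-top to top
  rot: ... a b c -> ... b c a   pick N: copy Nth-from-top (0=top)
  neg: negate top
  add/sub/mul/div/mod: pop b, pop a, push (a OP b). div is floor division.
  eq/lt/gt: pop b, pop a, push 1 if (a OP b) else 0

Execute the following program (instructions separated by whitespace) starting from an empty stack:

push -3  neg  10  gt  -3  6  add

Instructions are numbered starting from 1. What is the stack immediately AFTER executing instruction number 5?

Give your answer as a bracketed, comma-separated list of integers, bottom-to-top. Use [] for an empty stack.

Answer: [0, -3]

Derivation:
Step 1 ('push -3'): [-3]
Step 2 ('neg'): [3]
Step 3 ('10'): [3, 10]
Step 4 ('gt'): [0]
Step 5 ('-3'): [0, -3]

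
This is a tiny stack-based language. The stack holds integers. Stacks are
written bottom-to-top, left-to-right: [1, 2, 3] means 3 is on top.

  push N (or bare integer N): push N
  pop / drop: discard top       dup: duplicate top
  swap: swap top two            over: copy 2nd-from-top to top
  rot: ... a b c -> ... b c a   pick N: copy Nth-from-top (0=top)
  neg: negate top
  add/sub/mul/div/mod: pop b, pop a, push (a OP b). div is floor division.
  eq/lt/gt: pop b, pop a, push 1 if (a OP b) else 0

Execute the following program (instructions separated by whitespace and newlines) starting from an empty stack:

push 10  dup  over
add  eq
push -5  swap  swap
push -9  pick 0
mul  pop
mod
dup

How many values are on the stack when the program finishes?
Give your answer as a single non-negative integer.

After 'push 10': stack = [10] (depth 1)
After 'dup': stack = [10, 10] (depth 2)
After 'over': stack = [10, 10, 10] (depth 3)
After 'add': stack = [10, 20] (depth 2)
After 'eq': stack = [0] (depth 1)
After 'push -5': stack = [0, -5] (depth 2)
After 'swap': stack = [-5, 0] (depth 2)
After 'swap': stack = [0, -5] (depth 2)
After 'push -9': stack = [0, -5, -9] (depth 3)
After 'pick 0': stack = [0, -5, -9, -9] (depth 4)
After 'mul': stack = [0, -5, 81] (depth 3)
After 'pop': stack = [0, -5] (depth 2)
After 'mod': stack = [0] (depth 1)
After 'dup': stack = [0, 0] (depth 2)

Answer: 2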